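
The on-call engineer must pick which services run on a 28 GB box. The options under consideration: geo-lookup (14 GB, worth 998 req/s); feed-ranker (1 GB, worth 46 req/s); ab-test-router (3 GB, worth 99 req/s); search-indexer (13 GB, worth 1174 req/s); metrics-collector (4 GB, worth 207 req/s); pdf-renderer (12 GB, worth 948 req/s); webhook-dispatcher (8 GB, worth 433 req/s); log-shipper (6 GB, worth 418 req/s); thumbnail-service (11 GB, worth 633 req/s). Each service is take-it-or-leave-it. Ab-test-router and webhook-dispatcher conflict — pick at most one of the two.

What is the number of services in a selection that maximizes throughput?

3

The maximum throughput within 28 GB is 2221.
One optimal bundle: ab-test-router + search-indexer + pdf-renderer (28 GB).
All optima have 3 services.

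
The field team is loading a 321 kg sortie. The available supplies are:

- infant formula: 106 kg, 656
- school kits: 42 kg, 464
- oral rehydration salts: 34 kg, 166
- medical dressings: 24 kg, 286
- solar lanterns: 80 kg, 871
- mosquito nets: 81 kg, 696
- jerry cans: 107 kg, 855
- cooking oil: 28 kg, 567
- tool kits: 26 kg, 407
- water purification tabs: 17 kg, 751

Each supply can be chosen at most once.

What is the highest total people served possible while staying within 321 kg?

4042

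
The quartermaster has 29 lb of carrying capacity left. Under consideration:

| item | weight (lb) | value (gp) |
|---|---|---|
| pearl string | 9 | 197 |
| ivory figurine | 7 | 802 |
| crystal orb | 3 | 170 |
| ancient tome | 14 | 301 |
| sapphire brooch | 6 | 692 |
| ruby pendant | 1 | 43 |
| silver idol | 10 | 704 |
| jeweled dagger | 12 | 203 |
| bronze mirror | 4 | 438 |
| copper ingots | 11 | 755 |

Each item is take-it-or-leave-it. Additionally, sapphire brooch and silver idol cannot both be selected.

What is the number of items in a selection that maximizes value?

5

Optimal total is 2730.
ivory figurine + sapphire brooch + ruby pendant + bronze mirror + copper ingots hits 2730 at 29 lb.
Any selection reaching 2730 contains exactly 5 items.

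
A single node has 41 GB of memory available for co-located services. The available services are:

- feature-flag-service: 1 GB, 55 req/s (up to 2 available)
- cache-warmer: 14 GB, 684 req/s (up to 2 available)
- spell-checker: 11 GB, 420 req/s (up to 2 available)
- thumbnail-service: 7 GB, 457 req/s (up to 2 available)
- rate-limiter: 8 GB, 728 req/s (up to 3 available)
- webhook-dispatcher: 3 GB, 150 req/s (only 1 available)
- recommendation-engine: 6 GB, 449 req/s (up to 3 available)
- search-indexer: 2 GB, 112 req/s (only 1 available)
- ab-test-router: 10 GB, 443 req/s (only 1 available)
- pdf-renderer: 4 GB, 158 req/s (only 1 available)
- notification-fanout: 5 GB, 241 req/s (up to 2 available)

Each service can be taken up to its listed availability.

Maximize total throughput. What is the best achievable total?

3344

Greedy by ratio would take 2×feature-flag-service + 3×rate-limiter + 2×recommendation-engine + search-indexer: 40 GB used, total 3304.
Dropping 2×feature-flag-service frees 2 GB; slotting in webhook-dispatcher (3 GB) lifts the total to 3344 at 41 GB.
Every other selection either busts 41 GB or exceeds an availability limit or fails to beat 3344.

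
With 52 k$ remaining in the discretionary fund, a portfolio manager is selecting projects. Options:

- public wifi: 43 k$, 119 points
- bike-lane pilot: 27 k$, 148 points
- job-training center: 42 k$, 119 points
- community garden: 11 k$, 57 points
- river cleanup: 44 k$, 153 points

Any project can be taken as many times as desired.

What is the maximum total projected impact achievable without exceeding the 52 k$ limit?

By projected impact per k$: bike-lane pilot 5.48, community garden 5.18, river cleanup 3.48 lead.
Taking bike-lane pilot + 2×community garden: 49 k$ used, 262 in projected impact.
Nothing else within 52 k$ beats 262.

262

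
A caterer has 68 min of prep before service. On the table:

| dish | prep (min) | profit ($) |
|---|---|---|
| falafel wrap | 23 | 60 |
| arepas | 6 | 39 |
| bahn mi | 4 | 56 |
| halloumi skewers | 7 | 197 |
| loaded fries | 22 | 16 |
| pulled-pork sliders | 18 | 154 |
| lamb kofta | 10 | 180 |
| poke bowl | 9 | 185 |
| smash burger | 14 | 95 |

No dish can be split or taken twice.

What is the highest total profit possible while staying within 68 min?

The ratio ordering already packs tightly: arepas + bahn mi + halloumi skewers + pulled-pork sliders + lamb kofta + poke bowl + smash burger, 68 min, 906.
Next best is bahn mi + halloumi skewers + pulled-pork sliders + lamb kofta + poke bowl + smash burger at 867 (62 min) — short by 39.

906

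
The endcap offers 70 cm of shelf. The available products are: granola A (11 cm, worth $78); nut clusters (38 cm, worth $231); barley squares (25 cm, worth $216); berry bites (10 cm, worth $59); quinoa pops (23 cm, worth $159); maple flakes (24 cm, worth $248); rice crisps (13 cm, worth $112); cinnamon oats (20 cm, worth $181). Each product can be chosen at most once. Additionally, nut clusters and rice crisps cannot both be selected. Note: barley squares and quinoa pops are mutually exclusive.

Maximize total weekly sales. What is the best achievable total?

By weekly sales per cm: maple flakes 10.33, cinnamon oats 9.05, barley squares 8.64, rice crisps 8.62 lead.
Barley squares + maple flakes + cinnamon oats uses 69 of the 70 cm and totals 645.
Next best is granola A + maple flakes + rice crisps + cinnamon oats at 619 (68 cm) — short by 26.

645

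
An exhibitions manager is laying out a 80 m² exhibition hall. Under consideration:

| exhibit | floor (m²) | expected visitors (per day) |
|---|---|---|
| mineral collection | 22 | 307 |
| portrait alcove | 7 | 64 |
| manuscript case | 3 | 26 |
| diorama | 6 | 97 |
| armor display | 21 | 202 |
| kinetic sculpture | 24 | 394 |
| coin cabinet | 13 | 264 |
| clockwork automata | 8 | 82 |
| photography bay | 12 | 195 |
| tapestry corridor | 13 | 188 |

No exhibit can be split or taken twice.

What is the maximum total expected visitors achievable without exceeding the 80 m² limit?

Density check — coin cabinet 20.31, kinetic sculpture 16.42, photography bay 16.25 are the best per m².
A density-first pass picks manuscript case + diorama + kinetic sculpture + coin cabinet + clockwork automata + photography bay + tapestry corridor — 1246 at 79 m².
Dropping clockwork automata and tapestry corridor frees 21 m²; slotting in mineral collection (22 m²) lifts the total to 1283 at 80 m².
An exhaustive check of the 1024 subsets confirms 1283.

1283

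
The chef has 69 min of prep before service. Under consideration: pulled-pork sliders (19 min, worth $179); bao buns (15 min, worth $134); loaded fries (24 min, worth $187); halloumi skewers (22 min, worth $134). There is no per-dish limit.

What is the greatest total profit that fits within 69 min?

626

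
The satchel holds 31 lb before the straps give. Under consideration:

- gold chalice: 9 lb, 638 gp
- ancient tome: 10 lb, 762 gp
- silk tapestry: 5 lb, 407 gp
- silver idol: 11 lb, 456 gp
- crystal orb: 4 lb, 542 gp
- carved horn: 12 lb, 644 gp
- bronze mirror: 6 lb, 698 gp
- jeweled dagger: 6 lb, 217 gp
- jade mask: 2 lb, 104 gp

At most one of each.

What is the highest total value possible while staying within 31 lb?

2744

Ranking by ratio (value/lb): crystal orb 135.50, bronze mirror 116.33, silk tapestry 81.40, ancient tome 76.20.
Taking the top-ratio items first gives ancient tome + silk tapestry + crystal orb + bronze mirror + jade mask for 2513 (27 lb).
Replace silk tapestry with gold chalice: the trade gains 231 net, giving 2744 at 31 lb.
The closest alternative, gold chalice + ancient tome + crystal orb + bronze mirror, reaches only 2640.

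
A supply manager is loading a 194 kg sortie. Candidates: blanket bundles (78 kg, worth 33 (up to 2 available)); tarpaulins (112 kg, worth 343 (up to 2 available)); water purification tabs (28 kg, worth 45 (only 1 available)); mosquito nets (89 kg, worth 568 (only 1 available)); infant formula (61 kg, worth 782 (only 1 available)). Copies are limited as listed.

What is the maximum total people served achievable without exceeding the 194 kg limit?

1395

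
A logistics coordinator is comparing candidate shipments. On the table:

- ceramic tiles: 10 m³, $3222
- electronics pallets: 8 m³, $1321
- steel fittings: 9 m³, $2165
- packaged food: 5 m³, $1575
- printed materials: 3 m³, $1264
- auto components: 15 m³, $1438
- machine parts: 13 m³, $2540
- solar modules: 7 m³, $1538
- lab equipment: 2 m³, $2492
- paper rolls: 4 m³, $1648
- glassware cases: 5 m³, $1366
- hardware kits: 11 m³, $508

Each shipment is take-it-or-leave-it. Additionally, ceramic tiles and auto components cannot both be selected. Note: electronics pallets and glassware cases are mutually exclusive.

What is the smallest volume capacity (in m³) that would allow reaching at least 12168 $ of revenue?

Need the lightest bundle worth ≥ 12168.
Taking ceramic tiles + steel fittings + packaged food + printed materials + lab equipment + paper rolls gives 12366 (≥ 12168) for 33 m³.
No combination under 33 m³ hits 12168.

33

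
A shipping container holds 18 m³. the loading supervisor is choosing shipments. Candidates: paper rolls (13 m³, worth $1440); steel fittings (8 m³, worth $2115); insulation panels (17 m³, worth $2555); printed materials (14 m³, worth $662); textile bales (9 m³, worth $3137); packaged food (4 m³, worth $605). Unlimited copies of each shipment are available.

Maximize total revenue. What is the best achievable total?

6274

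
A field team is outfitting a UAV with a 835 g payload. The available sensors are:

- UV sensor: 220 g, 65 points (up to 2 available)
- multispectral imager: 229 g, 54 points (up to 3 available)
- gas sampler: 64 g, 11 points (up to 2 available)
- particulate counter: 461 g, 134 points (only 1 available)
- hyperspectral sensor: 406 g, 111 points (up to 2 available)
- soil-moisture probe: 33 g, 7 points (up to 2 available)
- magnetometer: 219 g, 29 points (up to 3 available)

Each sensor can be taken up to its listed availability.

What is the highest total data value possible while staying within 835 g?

Greedy by ratio would take 2×UV sensor + multispectral imager + gas sampler + 2×soil-moisture probe: 799 g used, total 209.
Dropping UV sensor and multispectral imager frees 449 g; slotting in particulate counter (461 g) lifts the total to 224 at 811 g.
Nothing else within 835 g beats 224.

224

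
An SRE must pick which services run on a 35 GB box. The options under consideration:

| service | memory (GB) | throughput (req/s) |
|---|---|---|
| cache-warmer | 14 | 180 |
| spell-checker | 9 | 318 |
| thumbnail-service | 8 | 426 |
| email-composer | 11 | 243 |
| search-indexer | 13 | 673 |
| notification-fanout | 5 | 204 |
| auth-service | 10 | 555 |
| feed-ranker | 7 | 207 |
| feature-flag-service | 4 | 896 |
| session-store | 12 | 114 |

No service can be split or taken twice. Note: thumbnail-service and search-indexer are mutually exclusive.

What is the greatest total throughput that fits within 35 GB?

Best packing: search-indexer + auth-service + feed-ranker + feature-flag-service — 34 GB, 2331 total.

2331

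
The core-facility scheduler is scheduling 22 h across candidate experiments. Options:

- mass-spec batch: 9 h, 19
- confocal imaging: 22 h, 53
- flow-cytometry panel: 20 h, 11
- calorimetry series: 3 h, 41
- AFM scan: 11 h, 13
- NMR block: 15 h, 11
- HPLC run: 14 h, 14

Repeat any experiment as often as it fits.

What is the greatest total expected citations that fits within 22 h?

The ratio ordering already packs tightly: 7×calorimetry series, 21 h, 287.

287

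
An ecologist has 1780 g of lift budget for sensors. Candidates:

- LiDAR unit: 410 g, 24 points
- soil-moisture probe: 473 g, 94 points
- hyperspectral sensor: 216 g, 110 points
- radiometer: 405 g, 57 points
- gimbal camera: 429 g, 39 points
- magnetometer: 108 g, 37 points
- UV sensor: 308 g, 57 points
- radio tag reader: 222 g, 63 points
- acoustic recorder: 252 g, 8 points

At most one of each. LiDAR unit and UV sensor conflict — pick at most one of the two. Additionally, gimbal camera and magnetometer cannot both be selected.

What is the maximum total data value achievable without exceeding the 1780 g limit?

Ranking by ratio (data value/g): hyperspectral sensor 0.51, magnetometer 0.34, radio tag reader 0.28.
Taking soil-moisture probe + hyperspectral sensor + radiometer + magnetometer + UV sensor + radio tag reader: 1732 g used, 418 in data value.

418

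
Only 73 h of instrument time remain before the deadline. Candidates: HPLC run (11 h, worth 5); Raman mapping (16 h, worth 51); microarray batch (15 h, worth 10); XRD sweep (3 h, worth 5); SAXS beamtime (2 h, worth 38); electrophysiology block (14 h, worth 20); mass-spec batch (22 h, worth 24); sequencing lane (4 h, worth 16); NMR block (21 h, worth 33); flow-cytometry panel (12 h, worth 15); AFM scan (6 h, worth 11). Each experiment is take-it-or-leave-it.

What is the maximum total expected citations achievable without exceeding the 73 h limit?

By expected citations per h: SAXS beamtime 19.00, sequencing lane 4.00, Raman mapping 3.19 lead.
The ratio heuristic lands on Raman mapping + XRD sweep + SAXS beamtime + electrophysiology block + sequencing lane + NMR block + AFM scan (174) but leaves 7 h idle.
Replace AFM scan with flow-cytometry panel: the trade gains 4 net, giving 178 at 72 h.

178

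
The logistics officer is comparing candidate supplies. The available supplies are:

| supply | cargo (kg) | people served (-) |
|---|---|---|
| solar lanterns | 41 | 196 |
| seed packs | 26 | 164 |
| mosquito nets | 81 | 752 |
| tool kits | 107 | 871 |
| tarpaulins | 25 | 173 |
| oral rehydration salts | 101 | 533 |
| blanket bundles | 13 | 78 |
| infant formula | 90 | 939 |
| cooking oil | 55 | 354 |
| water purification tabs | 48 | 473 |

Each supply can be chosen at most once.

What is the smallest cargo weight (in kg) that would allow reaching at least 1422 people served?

151

Look for the lowest-cargo combination reaching 1422.
blanket bundles + infant formula + water purification tabs: 1490 people served at 151 kg.
No combination under 151 kg hits 1422.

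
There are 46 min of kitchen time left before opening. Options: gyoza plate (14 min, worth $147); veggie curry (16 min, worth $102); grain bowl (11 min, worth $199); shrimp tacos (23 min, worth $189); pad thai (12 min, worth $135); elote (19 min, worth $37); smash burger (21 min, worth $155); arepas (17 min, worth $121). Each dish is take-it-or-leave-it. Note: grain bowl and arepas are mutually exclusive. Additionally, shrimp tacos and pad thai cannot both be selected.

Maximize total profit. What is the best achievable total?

501

By profit per min: grain bowl 18.09, pad thai 11.25, gyoza plate 10.50 lead.
Greedy by ratio would take gyoza plate + grain bowl + pad thai: 37 min used, total 481.
The 12 min tied up in pad thai is better spent on smash burger — total rises to 501 (46 min).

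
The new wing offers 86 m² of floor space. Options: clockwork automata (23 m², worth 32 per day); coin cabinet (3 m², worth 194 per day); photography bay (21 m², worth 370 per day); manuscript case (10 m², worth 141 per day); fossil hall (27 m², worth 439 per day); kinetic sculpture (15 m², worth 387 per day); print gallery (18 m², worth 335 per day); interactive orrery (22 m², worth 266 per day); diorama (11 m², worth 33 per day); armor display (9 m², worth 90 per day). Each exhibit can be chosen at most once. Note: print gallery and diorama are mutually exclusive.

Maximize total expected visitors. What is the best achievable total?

1725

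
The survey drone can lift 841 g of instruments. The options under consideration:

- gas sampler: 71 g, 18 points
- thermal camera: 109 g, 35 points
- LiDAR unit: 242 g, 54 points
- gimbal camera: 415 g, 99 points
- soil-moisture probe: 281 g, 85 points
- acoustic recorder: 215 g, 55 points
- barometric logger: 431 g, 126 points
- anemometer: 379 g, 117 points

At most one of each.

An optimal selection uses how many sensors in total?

4

Best achievable data value is 255.
For example gas sampler + thermal camera + soil-moisture probe + anemometer achieves it, using 840 g.
All optima have 4 sensors.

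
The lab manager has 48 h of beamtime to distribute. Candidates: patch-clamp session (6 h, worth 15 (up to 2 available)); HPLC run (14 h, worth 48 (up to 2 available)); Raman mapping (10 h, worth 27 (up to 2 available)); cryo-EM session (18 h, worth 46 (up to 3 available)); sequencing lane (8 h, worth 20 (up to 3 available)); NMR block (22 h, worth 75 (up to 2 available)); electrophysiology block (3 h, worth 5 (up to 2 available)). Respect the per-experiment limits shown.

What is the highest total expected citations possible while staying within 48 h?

Taking the top-ratio experiments first gives 2×HPLC run + 2×Raman mapping for 150 (48 h).
The 48 h tied up in 2×HPLC run and 2×Raman mapping is better spent on 2×NMR block + electrophysiology block — total rises to 155 (47 h).
Nothing else within 48 h beats 155.

155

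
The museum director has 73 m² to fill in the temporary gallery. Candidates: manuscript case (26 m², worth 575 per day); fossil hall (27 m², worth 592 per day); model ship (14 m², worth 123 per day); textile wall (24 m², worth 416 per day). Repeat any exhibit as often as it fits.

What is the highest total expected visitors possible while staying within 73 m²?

A density-first pass picks 2×manuscript case + model ship — 1273 at 66 m².
Dropping 2×manuscript case frees 52 m²; slotting in 2×fossil hall (54 m²) lifts the total to 1307 at 68 m².
That's the maximum — no swap from here does better than 1307.

1307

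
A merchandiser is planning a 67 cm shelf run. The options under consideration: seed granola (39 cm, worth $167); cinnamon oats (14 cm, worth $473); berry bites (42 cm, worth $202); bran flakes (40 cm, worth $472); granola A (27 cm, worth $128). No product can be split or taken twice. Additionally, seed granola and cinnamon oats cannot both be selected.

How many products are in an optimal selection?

2

Optimal total is 945.
One optimal bundle: cinnamon oats + bran flakes (54 cm).
Every optimal selection uses 2 products.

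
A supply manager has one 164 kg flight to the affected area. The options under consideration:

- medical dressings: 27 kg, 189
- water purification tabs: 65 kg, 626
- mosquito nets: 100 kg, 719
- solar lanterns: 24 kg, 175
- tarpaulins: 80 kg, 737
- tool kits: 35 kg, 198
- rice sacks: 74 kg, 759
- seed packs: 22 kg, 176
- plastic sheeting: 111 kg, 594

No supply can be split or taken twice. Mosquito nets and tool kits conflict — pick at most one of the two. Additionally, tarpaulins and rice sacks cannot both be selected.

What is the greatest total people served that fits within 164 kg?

1561

Density check — rice sacks 10.26, water purification tabs 9.63, tarpaulins 9.21, seed packs 8.00 are the best per kg.
Water purification tabs + rice sacks + seed packs uses 161 of the 164 kg and totals 1561.
Runner-up water purification tabs + solar lanterns + rice sacks tops out at 1560.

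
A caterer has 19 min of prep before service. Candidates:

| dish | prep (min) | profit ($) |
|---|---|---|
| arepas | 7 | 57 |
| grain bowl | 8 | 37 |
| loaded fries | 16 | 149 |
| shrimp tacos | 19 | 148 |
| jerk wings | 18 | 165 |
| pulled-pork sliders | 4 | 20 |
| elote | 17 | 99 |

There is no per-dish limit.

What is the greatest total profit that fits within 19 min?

Density check — loaded fries 9.31, jerk wings 9.17, arepas 8.14, shrimp tacos 7.79 are the best per min.
Greedy by ratio would take loaded fries: 16 min used, total 149.
Dropping loaded fries frees 16 min; slotting in jerk wings (18 min) lifts the total to 165 at 18 min.
Every other selection either busts 19 min or fails to beat 165.

165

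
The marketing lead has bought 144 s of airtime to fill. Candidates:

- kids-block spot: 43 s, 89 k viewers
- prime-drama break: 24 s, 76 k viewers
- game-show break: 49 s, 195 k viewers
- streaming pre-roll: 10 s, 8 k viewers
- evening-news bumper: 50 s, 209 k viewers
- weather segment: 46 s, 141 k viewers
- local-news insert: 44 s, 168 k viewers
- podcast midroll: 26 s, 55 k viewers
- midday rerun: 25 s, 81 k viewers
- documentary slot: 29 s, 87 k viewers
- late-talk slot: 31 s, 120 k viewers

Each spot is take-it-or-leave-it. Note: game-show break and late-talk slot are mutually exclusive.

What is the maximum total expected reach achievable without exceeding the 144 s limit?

572

Game-show break + evening-news bumper + local-news insert uses 143 of the 144 s and totals 572.
Runner-up prime-drama break + evening-news bumper + local-news insert + midday rerun tops out at 534.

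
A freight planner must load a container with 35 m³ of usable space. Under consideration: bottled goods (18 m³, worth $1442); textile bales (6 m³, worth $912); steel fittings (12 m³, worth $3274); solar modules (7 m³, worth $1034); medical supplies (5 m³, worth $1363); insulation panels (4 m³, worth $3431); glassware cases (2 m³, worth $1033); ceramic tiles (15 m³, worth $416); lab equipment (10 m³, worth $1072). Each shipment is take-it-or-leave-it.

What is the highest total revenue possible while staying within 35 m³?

Taking the top-ratio shipments first gives textile bales + steel fittings + medical supplies + insulation panels + glassware cases for 10013 (29 m³).
Dropping textile bales frees 6 m³; slotting in lab equipment (10 m³) lifts the total to 10173 at 33 m³.
The closest alternative, steel fittings + solar modules + medical supplies + insulation panels + glassware cases, reaches only 10135.

10173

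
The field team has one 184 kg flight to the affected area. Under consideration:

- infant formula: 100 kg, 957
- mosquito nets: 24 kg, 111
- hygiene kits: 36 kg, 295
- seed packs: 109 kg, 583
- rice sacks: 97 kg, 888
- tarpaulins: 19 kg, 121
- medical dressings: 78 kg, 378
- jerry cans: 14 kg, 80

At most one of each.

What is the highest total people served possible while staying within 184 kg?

1484

Density check — infant formula 9.57, rice sacks 9.15, hygiene kits 8.19 are the best per kg.
The ratio heuristic lands on infant formula + hygiene kits + tarpaulins + jerry cans (1453) but leaves 15 kg idle.
Dropping jerry cans frees 14 kg; slotting in mosquito nets (24 kg) lifts the total to 1484 at 179 kg.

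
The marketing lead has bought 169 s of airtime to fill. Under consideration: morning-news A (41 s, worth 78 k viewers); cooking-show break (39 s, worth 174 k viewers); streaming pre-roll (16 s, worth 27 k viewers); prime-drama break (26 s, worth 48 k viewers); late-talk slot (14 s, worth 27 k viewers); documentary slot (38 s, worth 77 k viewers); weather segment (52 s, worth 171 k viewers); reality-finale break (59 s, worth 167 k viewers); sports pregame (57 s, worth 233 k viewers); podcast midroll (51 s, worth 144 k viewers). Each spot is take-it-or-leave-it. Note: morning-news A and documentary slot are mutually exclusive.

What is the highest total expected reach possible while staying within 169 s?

605

Density check — cooking-show break 4.46, sports pregame 4.09, weather segment 3.29 are the best per s.
Best packing: cooking-show break + streaming pre-roll + weather segment + sports pregame — 164 s, 605 total.
An exhaustive check of the 1024 subsets confirms 605.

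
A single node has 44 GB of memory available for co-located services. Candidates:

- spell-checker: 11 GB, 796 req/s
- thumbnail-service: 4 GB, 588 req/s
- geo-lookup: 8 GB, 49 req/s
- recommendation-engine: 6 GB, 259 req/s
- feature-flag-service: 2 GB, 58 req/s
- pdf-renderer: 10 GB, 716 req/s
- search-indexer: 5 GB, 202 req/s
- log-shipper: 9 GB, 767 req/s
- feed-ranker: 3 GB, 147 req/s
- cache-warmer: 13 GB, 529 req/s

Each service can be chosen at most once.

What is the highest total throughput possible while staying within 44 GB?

3274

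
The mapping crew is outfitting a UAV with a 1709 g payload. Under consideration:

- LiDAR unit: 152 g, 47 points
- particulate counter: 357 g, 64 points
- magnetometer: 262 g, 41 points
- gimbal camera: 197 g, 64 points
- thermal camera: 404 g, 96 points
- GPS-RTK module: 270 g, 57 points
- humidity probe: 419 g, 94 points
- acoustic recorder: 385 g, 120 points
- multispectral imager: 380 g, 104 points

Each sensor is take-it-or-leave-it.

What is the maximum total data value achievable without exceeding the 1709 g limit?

441

Greedy by ratio would take LiDAR unit + gimbal camera + thermal camera + acoustic recorder + multispectral imager: 1518 g used, total 431.
Dropping LiDAR unit frees 152 g; slotting in GPS-RTK module (270 g) lifts the total to 441 at 1636 g.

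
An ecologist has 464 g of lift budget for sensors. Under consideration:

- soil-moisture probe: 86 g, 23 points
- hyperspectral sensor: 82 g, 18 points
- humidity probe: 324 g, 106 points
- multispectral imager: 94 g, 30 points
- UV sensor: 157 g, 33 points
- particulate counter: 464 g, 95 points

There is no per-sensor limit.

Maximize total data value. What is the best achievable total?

143

A density-first pass picks humidity probe + multispectral imager — 136 at 418 g.
Replace humidity probe with soil-moisture probe + 3×multispectral imager: the trade gains 7 net, giving 143 at 462 g.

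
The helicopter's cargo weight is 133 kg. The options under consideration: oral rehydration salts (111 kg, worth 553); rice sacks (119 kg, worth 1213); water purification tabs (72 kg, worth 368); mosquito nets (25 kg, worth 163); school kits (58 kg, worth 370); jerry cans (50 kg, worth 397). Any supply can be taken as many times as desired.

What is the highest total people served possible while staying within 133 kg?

1213

Taking rice sacks: 119 kg used, 1213 in people served.
That's the maximum — no swap from here does better than 1213.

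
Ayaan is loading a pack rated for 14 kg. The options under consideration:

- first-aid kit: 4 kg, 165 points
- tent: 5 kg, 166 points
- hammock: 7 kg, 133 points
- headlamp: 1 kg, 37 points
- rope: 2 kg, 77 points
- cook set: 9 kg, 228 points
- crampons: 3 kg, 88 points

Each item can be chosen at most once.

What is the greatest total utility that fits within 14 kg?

Taking the top-ratio items first gives first-aid kit + tent + headlamp + rope for 445 (12 kg).
The 1 kg tied up in headlamp is better spent on crampons — total rises to 496 (14 kg).
Nothing else within 14 kg beats 496.

496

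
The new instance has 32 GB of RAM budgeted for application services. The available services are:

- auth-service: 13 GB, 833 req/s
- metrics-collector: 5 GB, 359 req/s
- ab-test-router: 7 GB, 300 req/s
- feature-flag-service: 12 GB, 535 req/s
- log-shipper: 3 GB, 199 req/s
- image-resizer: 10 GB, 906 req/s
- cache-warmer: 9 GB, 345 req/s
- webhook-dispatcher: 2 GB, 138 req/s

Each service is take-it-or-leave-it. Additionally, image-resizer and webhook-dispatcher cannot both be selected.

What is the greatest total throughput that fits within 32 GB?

Taking auth-service + metrics-collector + log-shipper + image-resizer: 31 GB used, 2297 in throughput.

2297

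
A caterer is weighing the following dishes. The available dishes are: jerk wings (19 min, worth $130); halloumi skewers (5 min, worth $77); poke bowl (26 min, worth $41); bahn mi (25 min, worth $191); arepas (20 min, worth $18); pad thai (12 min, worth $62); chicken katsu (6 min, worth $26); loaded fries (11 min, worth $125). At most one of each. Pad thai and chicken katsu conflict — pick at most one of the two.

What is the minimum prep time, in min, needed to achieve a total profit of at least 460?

60

Minimise min subject to total profit ≥ 460.
jerk wings + halloumi skewers + bahn mi + loaded fries: 523 profit at 60 min.
No combination under 60 min hits 460.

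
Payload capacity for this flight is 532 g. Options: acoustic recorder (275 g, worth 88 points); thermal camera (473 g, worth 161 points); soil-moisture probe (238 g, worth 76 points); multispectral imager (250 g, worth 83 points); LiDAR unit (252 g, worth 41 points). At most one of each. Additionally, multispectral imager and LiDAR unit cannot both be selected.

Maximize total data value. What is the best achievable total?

171

A density-first pass picks thermal camera — 161 at 473 g.
The 473 g tied up in thermal camera is better spent on acoustic recorder + multispectral imager — total rises to 171 (525 g).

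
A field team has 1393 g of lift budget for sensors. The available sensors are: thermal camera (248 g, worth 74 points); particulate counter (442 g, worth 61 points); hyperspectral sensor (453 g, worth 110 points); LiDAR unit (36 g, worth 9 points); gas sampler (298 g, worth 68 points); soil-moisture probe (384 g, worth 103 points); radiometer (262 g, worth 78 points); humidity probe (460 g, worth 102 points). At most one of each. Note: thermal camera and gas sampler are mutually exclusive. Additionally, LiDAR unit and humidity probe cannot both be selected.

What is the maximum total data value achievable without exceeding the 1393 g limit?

374

Thermal camera + hyperspectral sensor + LiDAR unit + soil-moisture probe + radiometer uses 1383 of the 1393 g and totals 374.
The closest alternative, thermal camera + hyperspectral sensor + soil-moisture probe + radiometer, reaches only 365.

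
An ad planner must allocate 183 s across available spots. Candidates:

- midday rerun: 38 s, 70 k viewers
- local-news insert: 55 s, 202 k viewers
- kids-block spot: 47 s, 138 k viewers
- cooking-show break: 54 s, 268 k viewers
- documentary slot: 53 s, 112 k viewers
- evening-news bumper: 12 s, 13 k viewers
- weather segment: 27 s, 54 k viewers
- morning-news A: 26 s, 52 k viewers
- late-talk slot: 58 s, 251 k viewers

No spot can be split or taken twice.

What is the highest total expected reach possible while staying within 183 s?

734

Best packing: local-news insert + cooking-show break + evening-news bumper + late-talk slot — 179 s, 734 total.
An exhaustive check of the 512 subsets confirms 734.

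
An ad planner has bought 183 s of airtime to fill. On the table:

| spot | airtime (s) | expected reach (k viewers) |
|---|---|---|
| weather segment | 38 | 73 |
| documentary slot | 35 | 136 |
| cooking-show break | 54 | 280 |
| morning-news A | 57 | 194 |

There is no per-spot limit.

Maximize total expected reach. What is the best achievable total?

840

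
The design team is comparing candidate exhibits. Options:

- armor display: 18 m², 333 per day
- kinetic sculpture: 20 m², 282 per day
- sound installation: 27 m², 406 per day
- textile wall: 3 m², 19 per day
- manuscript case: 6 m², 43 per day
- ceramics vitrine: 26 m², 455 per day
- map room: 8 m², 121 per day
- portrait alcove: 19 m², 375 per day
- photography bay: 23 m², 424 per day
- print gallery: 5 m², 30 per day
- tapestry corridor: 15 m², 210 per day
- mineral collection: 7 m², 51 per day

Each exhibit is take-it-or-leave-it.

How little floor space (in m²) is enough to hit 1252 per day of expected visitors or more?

68

Look for the lowest-floor combination reaching 1252.
ceramics vitrine + portrait alcove + photography bay: 1254 expected visitors at 68 m².
No combination under 68 m² hits 1252.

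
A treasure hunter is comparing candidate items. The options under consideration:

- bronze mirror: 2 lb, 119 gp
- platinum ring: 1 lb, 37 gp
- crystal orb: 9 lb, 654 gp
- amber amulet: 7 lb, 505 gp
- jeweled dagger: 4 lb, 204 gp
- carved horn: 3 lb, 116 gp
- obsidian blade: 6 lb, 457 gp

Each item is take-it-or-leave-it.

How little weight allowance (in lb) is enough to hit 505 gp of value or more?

Look for the lowest-weight combination reaching 505.
amber amulet reaches 505 using 7 lb.
Below 7 lb the best achievable stays under 505.

7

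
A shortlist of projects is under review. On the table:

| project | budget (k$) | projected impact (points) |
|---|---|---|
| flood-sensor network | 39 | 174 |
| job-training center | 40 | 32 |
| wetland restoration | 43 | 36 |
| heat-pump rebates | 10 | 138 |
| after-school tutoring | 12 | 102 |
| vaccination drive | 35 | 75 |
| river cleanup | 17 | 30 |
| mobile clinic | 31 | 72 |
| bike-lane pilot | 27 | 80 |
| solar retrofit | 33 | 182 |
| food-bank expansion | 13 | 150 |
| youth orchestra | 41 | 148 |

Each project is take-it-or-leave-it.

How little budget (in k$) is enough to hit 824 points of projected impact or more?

134

Minimise k$ subject to total projected impact ≥ 824.
flood-sensor network + heat-pump rebates + after-school tutoring + bike-lane pilot + solar retrofit + food-bank expansion: 826 projected impact at 134 k$.
No combination under 134 k$ hits 824.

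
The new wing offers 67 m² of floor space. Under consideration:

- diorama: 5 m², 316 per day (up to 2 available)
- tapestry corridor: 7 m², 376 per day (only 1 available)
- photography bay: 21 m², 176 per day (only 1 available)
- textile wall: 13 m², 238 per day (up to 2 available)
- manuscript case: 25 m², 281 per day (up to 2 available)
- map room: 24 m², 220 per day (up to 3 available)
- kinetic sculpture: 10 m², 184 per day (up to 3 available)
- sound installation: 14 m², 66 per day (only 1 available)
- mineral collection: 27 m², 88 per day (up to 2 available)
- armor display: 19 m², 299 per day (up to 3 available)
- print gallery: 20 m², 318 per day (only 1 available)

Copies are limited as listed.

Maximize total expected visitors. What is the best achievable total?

1878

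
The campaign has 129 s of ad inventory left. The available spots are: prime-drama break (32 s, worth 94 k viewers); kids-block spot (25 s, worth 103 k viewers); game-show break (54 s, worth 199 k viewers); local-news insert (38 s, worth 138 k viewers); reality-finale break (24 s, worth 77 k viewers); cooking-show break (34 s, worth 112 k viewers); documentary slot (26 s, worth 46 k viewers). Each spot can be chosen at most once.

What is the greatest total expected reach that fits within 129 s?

Density check — kids-block spot 4.12, game-show break 3.69, local-news insert 3.63, cooking-show break 3.29 are the best per s.
A density-first pass picks kids-block spot + game-show break + local-news insert — 440 at 117 s.
The 25 s tied up in kids-block spot is better spent on cooking-show break — total rises to 449 (126 s).
An exhaustive check of the 128 subsets confirms 449.

449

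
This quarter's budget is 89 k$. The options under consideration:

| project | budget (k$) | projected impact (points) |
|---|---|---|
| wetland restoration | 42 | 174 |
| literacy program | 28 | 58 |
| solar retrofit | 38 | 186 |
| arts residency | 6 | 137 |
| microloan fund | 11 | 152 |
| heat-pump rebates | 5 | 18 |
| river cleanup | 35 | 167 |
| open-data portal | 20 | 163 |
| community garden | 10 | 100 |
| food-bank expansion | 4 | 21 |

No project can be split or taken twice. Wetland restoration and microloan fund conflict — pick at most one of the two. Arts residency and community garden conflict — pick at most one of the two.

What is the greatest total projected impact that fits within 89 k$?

677

Solar retrofit + arts residency + microloan fund + heat-pump rebates + open-data portal + food-bank expansion uses 84 of the 89 k$ and totals 677.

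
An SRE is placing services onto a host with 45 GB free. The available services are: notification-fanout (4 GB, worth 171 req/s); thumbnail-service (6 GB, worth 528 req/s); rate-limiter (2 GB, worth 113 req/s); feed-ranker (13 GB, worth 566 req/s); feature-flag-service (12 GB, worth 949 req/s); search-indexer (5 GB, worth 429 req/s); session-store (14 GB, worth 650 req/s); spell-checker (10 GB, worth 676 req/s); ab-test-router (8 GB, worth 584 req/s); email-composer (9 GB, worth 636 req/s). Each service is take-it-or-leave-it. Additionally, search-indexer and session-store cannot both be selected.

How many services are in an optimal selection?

The maximum throughput within 45 GB is 3373.
thumbnail-service + feature-flag-service + spell-checker + ab-test-router + email-composer hits 3373 at 45 GB.
Any selection reaching 3373 contains exactly 5 services.

5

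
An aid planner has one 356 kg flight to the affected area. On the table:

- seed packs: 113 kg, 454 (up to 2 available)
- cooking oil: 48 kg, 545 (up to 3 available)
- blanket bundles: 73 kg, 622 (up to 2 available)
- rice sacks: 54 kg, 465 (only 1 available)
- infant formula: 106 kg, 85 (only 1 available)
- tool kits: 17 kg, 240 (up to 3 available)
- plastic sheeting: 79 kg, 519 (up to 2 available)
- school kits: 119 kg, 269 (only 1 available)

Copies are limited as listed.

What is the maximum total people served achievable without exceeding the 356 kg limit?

Taking the top-ratio supplies first gives 3×cooking oil + blanket bundles + rice sacks + 3×tool kits for 3442 (322 kg).
Dropping rice sacks frees 54 kg; slotting in blanket bundles (73 kg) lifts the total to 3599 at 341 kg.
That's the maximum — no swap from here does better than 3599.

3599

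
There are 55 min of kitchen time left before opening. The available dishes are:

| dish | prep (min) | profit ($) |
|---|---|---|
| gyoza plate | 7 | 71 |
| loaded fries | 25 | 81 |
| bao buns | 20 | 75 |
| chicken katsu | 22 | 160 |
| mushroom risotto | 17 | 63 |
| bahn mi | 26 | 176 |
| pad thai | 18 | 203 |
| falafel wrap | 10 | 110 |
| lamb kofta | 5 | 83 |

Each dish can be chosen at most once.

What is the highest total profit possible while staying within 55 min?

556

Ranking by ratio (profit/min): lamb kofta 16.60, pad thai 11.28, falafel wrap 11.00, gyoza plate 10.14.
A density-first pass picks gyoza plate + pad thai + falafel wrap + lamb kofta — 467 at 40 min.
Replace gyoza plate with chicken katsu: the trade gains 89 net, giving 556 at 55 min.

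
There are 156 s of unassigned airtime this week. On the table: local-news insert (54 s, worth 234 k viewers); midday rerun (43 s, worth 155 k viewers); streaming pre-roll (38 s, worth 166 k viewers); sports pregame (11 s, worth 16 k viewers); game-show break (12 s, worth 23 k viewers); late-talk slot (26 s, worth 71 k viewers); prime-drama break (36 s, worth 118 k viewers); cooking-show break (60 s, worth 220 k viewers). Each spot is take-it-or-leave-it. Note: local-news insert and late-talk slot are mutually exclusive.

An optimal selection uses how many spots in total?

3

Best achievable expected reach is 620.
For example local-news insert + streaming pre-roll + cooking-show break achieves it, using 152 s.
Every optimal selection uses 3 spots.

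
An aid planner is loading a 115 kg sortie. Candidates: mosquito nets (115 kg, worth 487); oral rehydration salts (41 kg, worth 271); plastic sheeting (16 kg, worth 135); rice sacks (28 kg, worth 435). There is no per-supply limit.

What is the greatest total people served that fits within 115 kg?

1740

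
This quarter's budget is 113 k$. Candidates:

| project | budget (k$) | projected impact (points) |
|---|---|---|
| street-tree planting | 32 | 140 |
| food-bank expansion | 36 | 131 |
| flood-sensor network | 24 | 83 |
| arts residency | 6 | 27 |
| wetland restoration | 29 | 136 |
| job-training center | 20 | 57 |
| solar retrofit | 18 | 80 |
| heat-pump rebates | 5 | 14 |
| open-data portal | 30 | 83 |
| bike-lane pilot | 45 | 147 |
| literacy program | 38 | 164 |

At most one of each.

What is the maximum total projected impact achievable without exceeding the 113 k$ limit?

481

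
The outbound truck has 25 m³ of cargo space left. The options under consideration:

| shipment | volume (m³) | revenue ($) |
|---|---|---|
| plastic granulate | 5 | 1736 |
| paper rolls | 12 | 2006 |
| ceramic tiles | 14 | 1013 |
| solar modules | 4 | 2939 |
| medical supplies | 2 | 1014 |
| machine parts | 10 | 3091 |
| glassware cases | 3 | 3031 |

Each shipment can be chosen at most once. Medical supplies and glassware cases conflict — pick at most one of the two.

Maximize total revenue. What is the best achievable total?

10797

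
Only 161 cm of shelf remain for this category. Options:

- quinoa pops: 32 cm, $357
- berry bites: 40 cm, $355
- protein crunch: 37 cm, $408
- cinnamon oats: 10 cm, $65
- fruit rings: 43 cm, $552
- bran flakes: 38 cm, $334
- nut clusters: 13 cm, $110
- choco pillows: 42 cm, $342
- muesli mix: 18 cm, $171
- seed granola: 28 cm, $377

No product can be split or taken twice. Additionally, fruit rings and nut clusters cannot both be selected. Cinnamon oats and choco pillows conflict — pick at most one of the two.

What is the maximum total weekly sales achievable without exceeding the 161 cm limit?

1865

Best packing: quinoa pops + protein crunch + fruit rings + muesli mix + seed granola — 158 cm, 1865 total.
Every other selection either busts 161 cm or breaks a pairing rule or fails to beat 1865.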